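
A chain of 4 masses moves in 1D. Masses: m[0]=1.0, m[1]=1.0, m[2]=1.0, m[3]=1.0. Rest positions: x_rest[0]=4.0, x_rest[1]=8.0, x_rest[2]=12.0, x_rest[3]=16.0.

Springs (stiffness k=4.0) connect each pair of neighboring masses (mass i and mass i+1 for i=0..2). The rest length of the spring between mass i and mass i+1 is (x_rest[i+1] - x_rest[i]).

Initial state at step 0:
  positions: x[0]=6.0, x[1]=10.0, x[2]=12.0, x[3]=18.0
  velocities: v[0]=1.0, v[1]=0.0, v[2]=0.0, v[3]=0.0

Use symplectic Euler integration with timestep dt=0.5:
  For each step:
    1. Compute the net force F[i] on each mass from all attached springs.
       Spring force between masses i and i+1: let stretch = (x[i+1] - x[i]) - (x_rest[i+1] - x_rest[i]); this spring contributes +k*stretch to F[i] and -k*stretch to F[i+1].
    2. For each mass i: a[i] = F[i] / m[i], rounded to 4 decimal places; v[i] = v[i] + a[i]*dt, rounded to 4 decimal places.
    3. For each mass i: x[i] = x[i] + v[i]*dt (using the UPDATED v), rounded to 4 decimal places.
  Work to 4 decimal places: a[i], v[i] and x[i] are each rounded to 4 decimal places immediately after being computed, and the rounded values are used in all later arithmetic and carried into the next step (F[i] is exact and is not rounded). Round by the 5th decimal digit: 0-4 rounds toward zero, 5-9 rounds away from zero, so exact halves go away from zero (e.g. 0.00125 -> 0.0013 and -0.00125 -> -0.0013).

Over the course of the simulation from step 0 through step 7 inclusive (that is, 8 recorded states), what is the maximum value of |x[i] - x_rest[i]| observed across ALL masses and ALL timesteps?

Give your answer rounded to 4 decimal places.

Step 0: x=[6.0000 10.0000 12.0000 18.0000] v=[1.0000 0.0000 0.0000 0.0000]
Step 1: x=[6.5000 8.0000 16.0000 16.0000] v=[1.0000 -4.0000 8.0000 -4.0000]
Step 2: x=[4.5000 12.5000 12.0000 18.0000] v=[-4.0000 9.0000 -8.0000 4.0000]
Step 3: x=[6.5000 8.5000 14.5000 18.0000] v=[4.0000 -8.0000 5.0000 0.0000]
Step 4: x=[6.5000 8.5000 14.5000 18.5000] v=[0.0000 0.0000 0.0000 1.0000]
Step 5: x=[4.5000 12.5000 12.5000 19.0000] v=[-4.0000 8.0000 -4.0000 1.0000]
Step 6: x=[6.5000 8.5000 17.0000 17.0000] v=[4.0000 -8.0000 9.0000 -4.0000]
Step 7: x=[6.5000 11.0000 13.0000 19.0000] v=[0.0000 5.0000 -8.0000 4.0000]
Max displacement = 5.0000

Answer: 5.0000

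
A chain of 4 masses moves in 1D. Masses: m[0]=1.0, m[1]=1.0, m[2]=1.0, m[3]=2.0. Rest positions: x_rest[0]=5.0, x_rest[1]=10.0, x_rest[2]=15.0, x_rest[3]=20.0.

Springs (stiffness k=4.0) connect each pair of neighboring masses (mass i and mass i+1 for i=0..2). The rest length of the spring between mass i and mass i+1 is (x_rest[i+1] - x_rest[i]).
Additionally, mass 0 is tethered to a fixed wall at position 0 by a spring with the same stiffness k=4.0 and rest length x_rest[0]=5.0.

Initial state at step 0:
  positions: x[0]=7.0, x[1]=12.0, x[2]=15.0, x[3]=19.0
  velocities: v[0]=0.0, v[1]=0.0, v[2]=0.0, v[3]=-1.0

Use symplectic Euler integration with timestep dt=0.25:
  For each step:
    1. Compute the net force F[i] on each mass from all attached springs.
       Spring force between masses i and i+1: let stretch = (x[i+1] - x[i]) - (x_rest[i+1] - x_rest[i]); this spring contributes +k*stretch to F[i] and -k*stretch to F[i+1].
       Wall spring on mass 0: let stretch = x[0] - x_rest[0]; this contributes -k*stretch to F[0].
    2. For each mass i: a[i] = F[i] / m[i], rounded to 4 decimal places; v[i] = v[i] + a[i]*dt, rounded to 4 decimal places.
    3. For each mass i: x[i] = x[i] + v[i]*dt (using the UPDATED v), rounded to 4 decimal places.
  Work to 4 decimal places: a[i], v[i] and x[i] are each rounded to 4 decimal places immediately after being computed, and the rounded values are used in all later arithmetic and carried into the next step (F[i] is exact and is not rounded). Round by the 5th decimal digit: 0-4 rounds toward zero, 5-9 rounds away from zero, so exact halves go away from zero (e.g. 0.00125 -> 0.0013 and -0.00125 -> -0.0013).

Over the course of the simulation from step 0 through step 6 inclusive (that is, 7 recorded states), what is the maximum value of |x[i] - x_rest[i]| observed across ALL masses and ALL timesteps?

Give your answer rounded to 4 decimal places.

Step 0: x=[7.0000 12.0000 15.0000 19.0000] v=[0.0000 0.0000 0.0000 -1.0000]
Step 1: x=[6.5000 11.5000 15.2500 18.8750] v=[-2.0000 -2.0000 1.0000 -0.5000]
Step 2: x=[5.6250 10.6875 15.4688 18.9219] v=[-3.5000 -3.2500 0.8750 0.1875]
Step 3: x=[4.6094 9.8047 15.3555 19.1622] v=[-4.0625 -3.5312 -0.4532 0.9610]
Step 4: x=[3.7403 9.0108 14.8062 19.5516] v=[-3.4766 -3.1757 -2.1973 1.5577]
Step 5: x=[3.2537 8.3481 13.9944 19.9729] v=[-1.9464 -2.6508 -3.2473 1.6850]
Step 6: x=[3.2273 7.8234 13.2656 20.2719] v=[-0.1057 -2.0989 -2.9151 1.1958]
Max displacement = 2.1766

Answer: 2.1766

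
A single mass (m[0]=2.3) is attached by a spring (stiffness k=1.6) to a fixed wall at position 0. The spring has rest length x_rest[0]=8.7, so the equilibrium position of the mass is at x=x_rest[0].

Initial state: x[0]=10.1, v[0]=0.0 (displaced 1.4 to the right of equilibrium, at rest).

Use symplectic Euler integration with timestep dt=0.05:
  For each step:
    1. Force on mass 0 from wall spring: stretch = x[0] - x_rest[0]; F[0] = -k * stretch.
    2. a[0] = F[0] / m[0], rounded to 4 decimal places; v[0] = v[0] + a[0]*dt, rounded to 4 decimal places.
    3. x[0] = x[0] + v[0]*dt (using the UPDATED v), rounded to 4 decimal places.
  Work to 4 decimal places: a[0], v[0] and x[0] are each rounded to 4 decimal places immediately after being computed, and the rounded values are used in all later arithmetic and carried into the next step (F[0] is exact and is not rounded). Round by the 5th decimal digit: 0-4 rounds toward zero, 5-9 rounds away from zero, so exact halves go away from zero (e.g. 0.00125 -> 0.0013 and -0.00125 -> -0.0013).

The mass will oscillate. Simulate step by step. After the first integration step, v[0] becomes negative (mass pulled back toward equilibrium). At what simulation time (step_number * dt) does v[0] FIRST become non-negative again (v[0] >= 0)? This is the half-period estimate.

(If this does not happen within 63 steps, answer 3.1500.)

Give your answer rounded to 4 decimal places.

Step 0: x=[10.1000] v=[0.0000]
Step 1: x=[10.0976] v=[-0.0487]
Step 2: x=[10.0927] v=[-0.0973]
Step 3: x=[10.0854] v=[-0.1457]
Step 4: x=[10.0757] v=[-0.1939]
Step 5: x=[10.0636] v=[-0.2418]
Step 6: x=[10.0491] v=[-0.2892]
Step 7: x=[10.0323] v=[-0.3361]
Step 8: x=[10.0132] v=[-0.3824]
Step 9: x=[9.9918] v=[-0.4281]
Step 10: x=[9.9682] v=[-0.4730]
Step 11: x=[9.9423] v=[-0.5171]
Step 12: x=[9.9143] v=[-0.5603]
Step 13: x=[9.8842] v=[-0.6025]
Step 14: x=[9.8520] v=[-0.6437]
Step 15: x=[9.8178] v=[-0.6838]
Step 16: x=[9.7817] v=[-0.7227]
Step 17: x=[9.7437] v=[-0.7603]
Step 18: x=[9.7039] v=[-0.7966]
Step 19: x=[9.6623] v=[-0.8315]
Step 20: x=[9.6191] v=[-0.8650]
Step 21: x=[9.5743] v=[-0.8970]
Step 22: x=[9.5279] v=[-0.9274]
Step 23: x=[9.4801] v=[-0.9562]
Step 24: x=[9.4309] v=[-0.9833]
Step 25: x=[9.3805] v=[-1.0087]
Step 26: x=[9.3289] v=[-1.0324]
Step 27: x=[9.2762] v=[-1.0543]
Step 28: x=[9.2225] v=[-1.0743]
Step 29: x=[9.1679] v=[-1.0925]
Step 30: x=[9.1125] v=[-1.1088]
Step 31: x=[9.0563] v=[-1.1232]
Step 32: x=[8.9995] v=[-1.1356]
Step 33: x=[8.9422] v=[-1.1460]
Step 34: x=[8.8845] v=[-1.1544]
Step 35: x=[8.8265] v=[-1.1608]
Step 36: x=[8.7682] v=[-1.1652]
Step 37: x=[8.7098] v=[-1.1676]
Step 38: x=[8.6514] v=[-1.1679]
Step 39: x=[8.5931] v=[-1.1662]
Step 40: x=[8.5350] v=[-1.1625]
Step 41: x=[8.4772] v=[-1.1568]
Step 42: x=[8.4197] v=[-1.1491]
Step 43: x=[8.3627] v=[-1.1394]
Step 44: x=[8.3063] v=[-1.1277]
Step 45: x=[8.2506] v=[-1.1140]
Step 46: x=[8.1957] v=[-1.0984]
Step 47: x=[8.1417] v=[-1.0809]
Step 48: x=[8.0886] v=[-1.0615]
Step 49: x=[8.0366] v=[-1.0402]
Step 50: x=[7.9857] v=[-1.0171]
Step 51: x=[7.9361] v=[-0.9923]
Step 52: x=[7.8878] v=[-0.9657]
Step 53: x=[7.8409] v=[-0.9375]
Step 54: x=[7.7955] v=[-0.9076]
Step 55: x=[7.7517] v=[-0.8761]
Step 56: x=[7.7095] v=[-0.8431]
Step 57: x=[7.6691] v=[-0.8087]
Step 58: x=[7.6305] v=[-0.7728]
Step 59: x=[7.5937] v=[-0.7356]
Step 60: x=[7.5588] v=[-0.6971]
Step 61: x=[7.5259] v=[-0.6574]
Step 62: x=[7.4951] v=[-0.6166]
Step 63: x=[7.4664] v=[-0.5747]
v[0] did not become non-negative within 63 steps; using fallback time=3.1500

Answer: 3.1500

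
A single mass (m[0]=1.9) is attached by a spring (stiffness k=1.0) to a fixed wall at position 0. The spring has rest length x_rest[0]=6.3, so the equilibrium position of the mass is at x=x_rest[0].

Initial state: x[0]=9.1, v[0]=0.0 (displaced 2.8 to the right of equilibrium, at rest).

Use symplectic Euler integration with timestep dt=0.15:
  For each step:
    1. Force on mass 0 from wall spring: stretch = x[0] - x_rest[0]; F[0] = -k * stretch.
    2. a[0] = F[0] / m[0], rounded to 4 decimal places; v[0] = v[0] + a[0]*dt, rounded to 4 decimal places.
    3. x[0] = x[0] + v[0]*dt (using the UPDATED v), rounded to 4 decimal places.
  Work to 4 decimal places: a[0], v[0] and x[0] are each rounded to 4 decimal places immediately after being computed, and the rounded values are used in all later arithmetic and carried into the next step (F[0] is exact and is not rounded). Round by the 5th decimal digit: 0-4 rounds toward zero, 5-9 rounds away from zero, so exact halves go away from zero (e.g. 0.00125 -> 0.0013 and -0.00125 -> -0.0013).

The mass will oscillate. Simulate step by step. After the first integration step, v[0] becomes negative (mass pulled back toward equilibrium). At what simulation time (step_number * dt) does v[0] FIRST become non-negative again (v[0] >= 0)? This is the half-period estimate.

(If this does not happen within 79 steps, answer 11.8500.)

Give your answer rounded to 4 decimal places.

Step 0: x=[9.1000] v=[0.0000]
Step 1: x=[9.0668] v=[-0.2211]
Step 2: x=[9.0009] v=[-0.4395]
Step 3: x=[8.9030] v=[-0.6527]
Step 4: x=[8.7743] v=[-0.8582]
Step 5: x=[8.6163] v=[-1.0535]
Step 6: x=[8.4308] v=[-1.2364]
Step 7: x=[8.2201] v=[-1.4046]
Step 8: x=[7.9867] v=[-1.5562]
Step 9: x=[7.7333] v=[-1.6894]
Step 10: x=[7.4629] v=[-1.8026]
Step 11: x=[7.1787] v=[-1.8944]
Step 12: x=[6.8841] v=[-1.9638]
Step 13: x=[6.5826] v=[-2.0099]
Step 14: x=[6.2778] v=[-2.0322]
Step 15: x=[5.9732] v=[-2.0304]
Step 16: x=[5.6725] v=[-2.0046]
Step 17: x=[5.3792] v=[-1.9551]
Step 18: x=[5.0968] v=[-1.8824]
Step 19: x=[4.8287] v=[-1.7874]
Step 20: x=[4.5780] v=[-1.6712]
Step 21: x=[4.3477] v=[-1.5353]
Step 22: x=[4.1405] v=[-1.3812]
Step 23: x=[3.9589] v=[-1.2107]
Step 24: x=[3.8050] v=[-1.0259]
Step 25: x=[3.6807] v=[-0.8289]
Step 26: x=[3.5874] v=[-0.6221]
Step 27: x=[3.5262] v=[-0.4079]
Step 28: x=[3.4979] v=[-0.1889]
Step 29: x=[3.5027] v=[0.0323]
First v>=0 after going negative at step 29, time=4.3500

Answer: 4.3500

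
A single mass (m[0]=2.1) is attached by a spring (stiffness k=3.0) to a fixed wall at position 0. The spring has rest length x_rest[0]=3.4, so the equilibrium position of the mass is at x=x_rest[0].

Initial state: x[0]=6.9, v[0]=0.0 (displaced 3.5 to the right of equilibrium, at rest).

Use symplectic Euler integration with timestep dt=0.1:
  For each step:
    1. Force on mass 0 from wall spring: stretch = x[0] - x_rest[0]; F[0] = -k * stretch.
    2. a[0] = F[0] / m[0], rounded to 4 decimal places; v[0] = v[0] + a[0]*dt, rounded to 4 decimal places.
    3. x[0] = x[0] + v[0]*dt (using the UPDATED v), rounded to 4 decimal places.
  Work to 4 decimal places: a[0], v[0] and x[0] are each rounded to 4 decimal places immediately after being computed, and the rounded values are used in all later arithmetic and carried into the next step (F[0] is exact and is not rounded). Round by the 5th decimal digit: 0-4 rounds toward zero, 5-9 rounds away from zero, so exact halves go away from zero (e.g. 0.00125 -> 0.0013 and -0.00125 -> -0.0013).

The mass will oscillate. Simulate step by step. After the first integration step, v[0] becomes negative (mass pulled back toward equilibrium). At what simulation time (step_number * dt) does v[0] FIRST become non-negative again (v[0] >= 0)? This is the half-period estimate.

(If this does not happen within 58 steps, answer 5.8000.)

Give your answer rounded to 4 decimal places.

Step 0: x=[6.9000] v=[0.0000]
Step 1: x=[6.8500] v=[-0.5000]
Step 2: x=[6.7507] v=[-0.9929]
Step 3: x=[6.6035] v=[-1.4716]
Step 4: x=[6.4106] v=[-1.9292]
Step 5: x=[6.1747] v=[-2.3593]
Step 6: x=[5.8991] v=[-2.7557]
Step 7: x=[5.5878] v=[-3.1127]
Step 8: x=[5.2453] v=[-3.4252]
Step 9: x=[4.8764] v=[-3.6888]
Step 10: x=[4.4864] v=[-3.8997]
Step 11: x=[4.0809] v=[-4.0549]
Step 12: x=[3.6657] v=[-4.1522]
Step 13: x=[3.2467] v=[-4.1902]
Step 14: x=[2.8299] v=[-4.1683]
Step 15: x=[2.4212] v=[-4.0869]
Step 16: x=[2.0265] v=[-3.9471]
Step 17: x=[1.6514] v=[-3.7509]
Step 18: x=[1.3013] v=[-3.5011]
Step 19: x=[0.9812] v=[-3.2013]
Step 20: x=[0.6956] v=[-2.8558]
Step 21: x=[0.4487] v=[-2.4695]
Step 22: x=[0.2439] v=[-2.0479]
Step 23: x=[0.0842] v=[-1.5970]
Step 24: x=[-0.0281] v=[-1.1233]
Step 25: x=[-0.0915] v=[-0.6336]
Step 26: x=[-0.1050] v=[-0.1348]
Step 27: x=[-0.0684] v=[0.3659]
First v>=0 after going negative at step 27, time=2.7000

Answer: 2.7000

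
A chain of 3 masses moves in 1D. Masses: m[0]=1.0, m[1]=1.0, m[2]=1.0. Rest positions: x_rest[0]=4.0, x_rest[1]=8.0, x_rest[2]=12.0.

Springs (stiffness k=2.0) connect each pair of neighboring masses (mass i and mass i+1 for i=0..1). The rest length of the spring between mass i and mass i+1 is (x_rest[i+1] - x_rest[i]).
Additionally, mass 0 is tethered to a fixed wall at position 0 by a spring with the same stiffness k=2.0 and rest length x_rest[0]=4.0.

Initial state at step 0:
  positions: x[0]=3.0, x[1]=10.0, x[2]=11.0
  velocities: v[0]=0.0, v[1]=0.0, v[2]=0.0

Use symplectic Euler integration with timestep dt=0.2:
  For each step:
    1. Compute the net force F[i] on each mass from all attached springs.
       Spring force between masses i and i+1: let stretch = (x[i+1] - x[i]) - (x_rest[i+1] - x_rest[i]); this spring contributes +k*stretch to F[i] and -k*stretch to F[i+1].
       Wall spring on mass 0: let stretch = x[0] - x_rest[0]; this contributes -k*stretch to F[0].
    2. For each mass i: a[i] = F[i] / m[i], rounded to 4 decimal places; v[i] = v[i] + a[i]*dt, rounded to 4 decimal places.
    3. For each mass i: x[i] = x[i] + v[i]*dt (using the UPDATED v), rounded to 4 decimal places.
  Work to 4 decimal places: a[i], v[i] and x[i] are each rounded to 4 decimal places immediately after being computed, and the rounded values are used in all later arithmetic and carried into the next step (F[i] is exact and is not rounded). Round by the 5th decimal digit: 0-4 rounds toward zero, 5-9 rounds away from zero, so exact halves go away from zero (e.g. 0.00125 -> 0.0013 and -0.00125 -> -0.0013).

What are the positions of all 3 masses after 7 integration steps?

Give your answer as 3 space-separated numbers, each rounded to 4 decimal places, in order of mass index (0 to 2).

Answer: 4.7804 6.5232 12.9302

Derivation:
Step 0: x=[3.0000 10.0000 11.0000] v=[0.0000 0.0000 0.0000]
Step 1: x=[3.3200 9.5200 11.2400] v=[1.6000 -2.4000 1.2000]
Step 2: x=[3.8704 8.6816 11.6624] v=[2.7520 -4.1920 2.1120]
Step 3: x=[4.4961 7.6968 12.1663] v=[3.1283 -4.9242 2.5197]
Step 4: x=[5.0181 6.8135 12.6327] v=[2.6101 -4.4167 2.3319]
Step 5: x=[5.2823 6.2521 12.9535] v=[1.3210 -2.8072 1.6042]
Step 6: x=[5.2015 6.1492 13.0582] v=[-0.4040 -0.5146 0.5236]
Step 7: x=[4.7804 6.5232 12.9302] v=[-2.1055 1.8699 -0.6400]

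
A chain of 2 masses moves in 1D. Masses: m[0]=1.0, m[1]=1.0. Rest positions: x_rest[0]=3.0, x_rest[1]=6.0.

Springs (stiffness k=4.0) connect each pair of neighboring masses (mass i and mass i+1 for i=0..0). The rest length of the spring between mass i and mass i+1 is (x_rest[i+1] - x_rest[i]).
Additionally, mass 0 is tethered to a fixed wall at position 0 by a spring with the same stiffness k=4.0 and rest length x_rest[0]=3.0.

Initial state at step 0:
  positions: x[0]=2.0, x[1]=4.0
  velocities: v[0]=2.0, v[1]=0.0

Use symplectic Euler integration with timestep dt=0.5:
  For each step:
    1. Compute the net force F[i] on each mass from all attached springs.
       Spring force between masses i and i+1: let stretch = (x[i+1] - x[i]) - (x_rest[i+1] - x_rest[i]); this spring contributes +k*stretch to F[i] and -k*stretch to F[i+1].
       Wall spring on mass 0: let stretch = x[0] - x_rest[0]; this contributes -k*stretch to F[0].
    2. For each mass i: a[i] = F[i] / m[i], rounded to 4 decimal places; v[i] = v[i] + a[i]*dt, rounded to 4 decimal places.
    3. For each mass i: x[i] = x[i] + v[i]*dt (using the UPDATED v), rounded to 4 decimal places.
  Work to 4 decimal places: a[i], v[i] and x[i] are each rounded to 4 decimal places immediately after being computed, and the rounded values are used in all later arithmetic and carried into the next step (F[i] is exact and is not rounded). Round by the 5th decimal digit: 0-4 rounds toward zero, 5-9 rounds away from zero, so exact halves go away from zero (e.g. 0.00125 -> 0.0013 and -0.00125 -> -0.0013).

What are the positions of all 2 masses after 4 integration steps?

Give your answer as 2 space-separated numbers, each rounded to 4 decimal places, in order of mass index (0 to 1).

Answer: 5.0000 8.0000

Derivation:
Step 0: x=[2.0000 4.0000] v=[2.0000 0.0000]
Step 1: x=[3.0000 5.0000] v=[2.0000 2.0000]
Step 2: x=[3.0000 7.0000] v=[0.0000 4.0000]
Step 3: x=[4.0000 8.0000] v=[2.0000 2.0000]
Step 4: x=[5.0000 8.0000] v=[2.0000 0.0000]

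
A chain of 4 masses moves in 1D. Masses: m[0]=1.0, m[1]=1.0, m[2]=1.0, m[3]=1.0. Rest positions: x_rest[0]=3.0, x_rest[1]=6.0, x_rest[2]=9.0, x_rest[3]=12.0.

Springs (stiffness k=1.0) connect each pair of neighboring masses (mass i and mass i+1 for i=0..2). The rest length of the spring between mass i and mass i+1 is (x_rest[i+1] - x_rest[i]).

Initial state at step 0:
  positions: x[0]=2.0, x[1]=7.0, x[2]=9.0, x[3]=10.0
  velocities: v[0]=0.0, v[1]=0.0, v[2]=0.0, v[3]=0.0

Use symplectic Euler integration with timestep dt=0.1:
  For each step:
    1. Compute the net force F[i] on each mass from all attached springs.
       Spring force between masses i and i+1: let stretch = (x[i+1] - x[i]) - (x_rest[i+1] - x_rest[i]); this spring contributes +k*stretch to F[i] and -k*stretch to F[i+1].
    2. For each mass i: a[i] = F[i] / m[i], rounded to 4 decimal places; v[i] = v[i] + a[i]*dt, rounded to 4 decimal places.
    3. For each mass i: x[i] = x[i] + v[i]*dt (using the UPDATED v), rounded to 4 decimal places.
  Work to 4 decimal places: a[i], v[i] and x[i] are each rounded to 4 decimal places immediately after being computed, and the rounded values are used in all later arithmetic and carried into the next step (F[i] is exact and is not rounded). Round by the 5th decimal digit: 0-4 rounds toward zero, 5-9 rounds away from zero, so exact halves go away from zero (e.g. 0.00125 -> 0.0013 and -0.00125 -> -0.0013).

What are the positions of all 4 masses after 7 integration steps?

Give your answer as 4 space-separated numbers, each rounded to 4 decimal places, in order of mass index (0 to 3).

Answer: 2.4996 6.2445 8.7329 10.5230

Derivation:
Step 0: x=[2.0000 7.0000 9.0000 10.0000] v=[0.0000 0.0000 0.0000 0.0000]
Step 1: x=[2.0200 6.9700 8.9900 10.0200] v=[0.2000 -0.3000 -0.1000 0.2000]
Step 2: x=[2.0595 6.9107 8.9701 10.0597] v=[0.3950 -0.5930 -0.1990 0.3970]
Step 3: x=[2.1175 6.8235 8.9405 10.1185] v=[0.5801 -0.8722 -0.2960 0.5880]
Step 4: x=[2.1926 6.7104 8.9015 10.1955] v=[0.7507 -1.1311 -0.3899 0.7702]
Step 5: x=[2.2829 6.5740 8.8535 10.2896] v=[0.9025 -1.3638 -0.4796 0.9408]
Step 6: x=[2.3861 6.4175 8.7971 10.3993] v=[1.0316 -1.5650 -0.5639 1.0972]
Step 7: x=[2.4996 6.2445 8.7329 10.5230] v=[1.1347 -1.7302 -0.6416 1.2370]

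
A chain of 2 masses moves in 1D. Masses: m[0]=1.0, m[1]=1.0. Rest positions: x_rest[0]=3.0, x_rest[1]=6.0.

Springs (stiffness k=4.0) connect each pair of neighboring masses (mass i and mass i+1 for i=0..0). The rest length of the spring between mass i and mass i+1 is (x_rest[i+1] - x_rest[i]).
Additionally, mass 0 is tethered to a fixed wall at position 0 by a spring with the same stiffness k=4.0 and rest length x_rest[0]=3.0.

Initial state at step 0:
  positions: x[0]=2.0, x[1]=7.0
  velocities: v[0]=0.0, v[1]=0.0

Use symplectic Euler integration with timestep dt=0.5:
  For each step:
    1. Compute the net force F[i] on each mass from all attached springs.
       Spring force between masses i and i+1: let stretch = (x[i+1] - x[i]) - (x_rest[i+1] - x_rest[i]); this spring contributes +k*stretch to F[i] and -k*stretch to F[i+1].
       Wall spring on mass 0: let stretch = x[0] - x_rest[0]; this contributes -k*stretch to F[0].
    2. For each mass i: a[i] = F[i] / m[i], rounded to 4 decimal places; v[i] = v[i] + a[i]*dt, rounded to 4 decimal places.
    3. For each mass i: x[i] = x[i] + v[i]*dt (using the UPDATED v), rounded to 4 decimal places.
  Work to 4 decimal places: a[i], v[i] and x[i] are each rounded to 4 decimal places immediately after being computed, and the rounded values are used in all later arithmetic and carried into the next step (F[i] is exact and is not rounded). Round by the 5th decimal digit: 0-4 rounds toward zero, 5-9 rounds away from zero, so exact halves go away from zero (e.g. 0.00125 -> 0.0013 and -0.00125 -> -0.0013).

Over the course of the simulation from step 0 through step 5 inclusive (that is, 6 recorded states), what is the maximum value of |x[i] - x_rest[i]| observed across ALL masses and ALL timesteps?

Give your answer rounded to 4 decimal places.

Answer: 2.0000

Derivation:
Step 0: x=[2.0000 7.0000] v=[0.0000 0.0000]
Step 1: x=[5.0000 5.0000] v=[6.0000 -4.0000]
Step 2: x=[3.0000 6.0000] v=[-4.0000 2.0000]
Step 3: x=[1.0000 7.0000] v=[-4.0000 2.0000]
Step 4: x=[4.0000 5.0000] v=[6.0000 -4.0000]
Step 5: x=[4.0000 5.0000] v=[0.0000 0.0000]
Max displacement = 2.0000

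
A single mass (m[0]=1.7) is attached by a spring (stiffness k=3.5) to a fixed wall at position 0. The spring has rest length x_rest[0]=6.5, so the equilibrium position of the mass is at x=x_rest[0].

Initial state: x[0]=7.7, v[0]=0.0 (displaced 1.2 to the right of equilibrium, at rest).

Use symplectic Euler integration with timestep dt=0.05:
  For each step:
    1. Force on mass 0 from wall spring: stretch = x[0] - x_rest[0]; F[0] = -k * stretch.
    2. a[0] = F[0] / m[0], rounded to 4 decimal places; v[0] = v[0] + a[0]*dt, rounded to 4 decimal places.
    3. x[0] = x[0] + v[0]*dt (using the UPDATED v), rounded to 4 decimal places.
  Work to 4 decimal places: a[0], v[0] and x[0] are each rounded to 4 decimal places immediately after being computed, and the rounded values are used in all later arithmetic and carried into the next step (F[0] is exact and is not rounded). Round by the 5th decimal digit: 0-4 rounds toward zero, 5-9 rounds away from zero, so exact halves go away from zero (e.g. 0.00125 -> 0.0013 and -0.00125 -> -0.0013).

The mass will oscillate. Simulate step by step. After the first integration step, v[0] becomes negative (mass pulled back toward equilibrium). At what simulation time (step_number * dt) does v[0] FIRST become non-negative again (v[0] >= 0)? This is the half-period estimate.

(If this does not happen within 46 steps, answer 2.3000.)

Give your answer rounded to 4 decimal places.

Answer: 2.2000

Derivation:
Step 0: x=[7.7000] v=[0.0000]
Step 1: x=[7.6938] v=[-0.1235]
Step 2: x=[7.6815] v=[-0.2464]
Step 3: x=[7.6631] v=[-0.3680]
Step 4: x=[7.6387] v=[-0.4877]
Step 5: x=[7.6085] v=[-0.6049]
Step 6: x=[7.5726] v=[-0.7190]
Step 7: x=[7.5311] v=[-0.8294]
Step 8: x=[7.4843] v=[-0.9355]
Step 9: x=[7.4325] v=[-1.0368]
Step 10: x=[7.3759] v=[-1.1328]
Step 11: x=[7.3148] v=[-1.2230]
Step 12: x=[7.2495] v=[-1.3069]
Step 13: x=[7.1803] v=[-1.3841]
Step 14: x=[7.1076] v=[-1.4541]
Step 15: x=[7.0318] v=[-1.5166]
Step 16: x=[6.9532] v=[-1.5713]
Step 17: x=[6.8723] v=[-1.6180]
Step 18: x=[6.7895] v=[-1.6563]
Step 19: x=[6.7052] v=[-1.6861]
Step 20: x=[6.6198] v=[-1.7072]
Step 21: x=[6.5338] v=[-1.7195]
Step 22: x=[6.4477] v=[-1.7230]
Step 23: x=[6.3618] v=[-1.7176]
Step 24: x=[6.2766] v=[-1.7034]
Step 25: x=[6.1926] v=[-1.6804]
Step 26: x=[6.1102] v=[-1.6488]
Step 27: x=[6.0298] v=[-1.6087]
Step 28: x=[5.9518] v=[-1.5603]
Step 29: x=[5.8766] v=[-1.5039]
Step 30: x=[5.8046] v=[-1.4397]
Step 31: x=[5.7362] v=[-1.3681]
Step 32: x=[5.6717] v=[-1.2895]
Step 33: x=[5.6115] v=[-1.2042]
Step 34: x=[5.5559] v=[-1.1127]
Step 35: x=[5.5051] v=[-1.0155]
Step 36: x=[5.4594] v=[-0.9131]
Step 37: x=[5.4191] v=[-0.8060]
Step 38: x=[5.3844] v=[-0.6947]
Step 39: x=[5.3554] v=[-0.5799]
Step 40: x=[5.3323] v=[-0.4621]
Step 41: x=[5.3152] v=[-0.3419]
Step 42: x=[5.3042] v=[-0.2199]
Step 43: x=[5.2994] v=[-0.0968]
Step 44: x=[5.3007] v=[0.0268]
First v>=0 after going negative at step 44, time=2.2000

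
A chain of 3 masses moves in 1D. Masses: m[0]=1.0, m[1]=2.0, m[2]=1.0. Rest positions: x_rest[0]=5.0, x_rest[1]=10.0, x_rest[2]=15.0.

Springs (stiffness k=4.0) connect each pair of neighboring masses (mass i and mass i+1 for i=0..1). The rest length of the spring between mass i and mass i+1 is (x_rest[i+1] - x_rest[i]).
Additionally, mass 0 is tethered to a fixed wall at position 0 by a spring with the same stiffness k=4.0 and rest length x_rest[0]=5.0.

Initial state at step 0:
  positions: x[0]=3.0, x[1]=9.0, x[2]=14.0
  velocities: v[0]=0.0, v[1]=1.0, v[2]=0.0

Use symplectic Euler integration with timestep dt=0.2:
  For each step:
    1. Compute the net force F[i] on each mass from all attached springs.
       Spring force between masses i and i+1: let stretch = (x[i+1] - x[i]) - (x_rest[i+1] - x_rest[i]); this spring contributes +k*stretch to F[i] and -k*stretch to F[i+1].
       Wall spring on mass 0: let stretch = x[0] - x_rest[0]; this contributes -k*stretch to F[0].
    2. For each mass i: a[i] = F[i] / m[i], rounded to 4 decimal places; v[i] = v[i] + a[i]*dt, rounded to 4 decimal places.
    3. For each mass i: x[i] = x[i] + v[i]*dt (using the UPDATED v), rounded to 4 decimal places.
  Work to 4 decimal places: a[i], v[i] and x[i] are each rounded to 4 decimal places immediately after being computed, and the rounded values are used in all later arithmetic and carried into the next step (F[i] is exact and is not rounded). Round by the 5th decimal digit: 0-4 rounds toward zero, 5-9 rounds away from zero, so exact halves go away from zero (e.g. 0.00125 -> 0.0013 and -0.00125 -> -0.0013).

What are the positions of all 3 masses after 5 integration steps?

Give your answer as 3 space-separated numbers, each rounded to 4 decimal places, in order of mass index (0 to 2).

Step 0: x=[3.0000 9.0000 14.0000] v=[0.0000 1.0000 0.0000]
Step 1: x=[3.4800 9.1200 14.0000] v=[2.4000 0.6000 0.0000]
Step 2: x=[4.3056 9.1792 14.0192] v=[4.1280 0.2960 0.0960]
Step 3: x=[5.2221 9.2357 14.0640] v=[4.5824 0.2826 0.2240]
Step 4: x=[5.9452 9.3574 14.1363] v=[3.6156 0.6085 0.3614]
Step 5: x=[6.2630 9.5884 14.2440] v=[1.5892 1.1552 0.5383]

Answer: 6.2630 9.5884 14.2440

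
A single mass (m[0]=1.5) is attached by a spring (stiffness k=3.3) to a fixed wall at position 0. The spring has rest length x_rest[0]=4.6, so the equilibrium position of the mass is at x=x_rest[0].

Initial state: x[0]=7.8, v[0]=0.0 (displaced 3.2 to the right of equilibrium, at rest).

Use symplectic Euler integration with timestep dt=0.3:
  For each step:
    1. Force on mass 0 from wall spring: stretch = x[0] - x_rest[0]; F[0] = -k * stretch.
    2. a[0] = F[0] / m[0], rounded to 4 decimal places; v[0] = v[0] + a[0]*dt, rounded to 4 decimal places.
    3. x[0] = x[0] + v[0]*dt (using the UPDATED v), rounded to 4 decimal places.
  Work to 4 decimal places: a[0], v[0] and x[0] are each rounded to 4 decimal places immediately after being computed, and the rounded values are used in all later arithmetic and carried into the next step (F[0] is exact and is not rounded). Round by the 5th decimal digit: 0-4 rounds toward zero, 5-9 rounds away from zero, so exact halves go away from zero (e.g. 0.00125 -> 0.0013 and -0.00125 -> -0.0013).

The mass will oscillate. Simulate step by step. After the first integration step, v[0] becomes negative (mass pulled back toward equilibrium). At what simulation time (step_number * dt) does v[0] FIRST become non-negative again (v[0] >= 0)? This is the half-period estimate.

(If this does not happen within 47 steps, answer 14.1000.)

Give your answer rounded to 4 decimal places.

Step 0: x=[7.8000] v=[0.0000]
Step 1: x=[7.1664] v=[-2.1120]
Step 2: x=[6.0247] v=[-3.8058]
Step 3: x=[4.6009] v=[-4.7461]
Step 4: x=[3.1769] v=[-4.7467]
Step 5: x=[2.0347] v=[-3.8075]
Step 6: x=[1.4004] v=[-2.1144]
Step 7: x=[1.3996] v=[-0.0027]
Step 8: x=[2.0325] v=[2.1096]
First v>=0 after going negative at step 8, time=2.4000

Answer: 2.4000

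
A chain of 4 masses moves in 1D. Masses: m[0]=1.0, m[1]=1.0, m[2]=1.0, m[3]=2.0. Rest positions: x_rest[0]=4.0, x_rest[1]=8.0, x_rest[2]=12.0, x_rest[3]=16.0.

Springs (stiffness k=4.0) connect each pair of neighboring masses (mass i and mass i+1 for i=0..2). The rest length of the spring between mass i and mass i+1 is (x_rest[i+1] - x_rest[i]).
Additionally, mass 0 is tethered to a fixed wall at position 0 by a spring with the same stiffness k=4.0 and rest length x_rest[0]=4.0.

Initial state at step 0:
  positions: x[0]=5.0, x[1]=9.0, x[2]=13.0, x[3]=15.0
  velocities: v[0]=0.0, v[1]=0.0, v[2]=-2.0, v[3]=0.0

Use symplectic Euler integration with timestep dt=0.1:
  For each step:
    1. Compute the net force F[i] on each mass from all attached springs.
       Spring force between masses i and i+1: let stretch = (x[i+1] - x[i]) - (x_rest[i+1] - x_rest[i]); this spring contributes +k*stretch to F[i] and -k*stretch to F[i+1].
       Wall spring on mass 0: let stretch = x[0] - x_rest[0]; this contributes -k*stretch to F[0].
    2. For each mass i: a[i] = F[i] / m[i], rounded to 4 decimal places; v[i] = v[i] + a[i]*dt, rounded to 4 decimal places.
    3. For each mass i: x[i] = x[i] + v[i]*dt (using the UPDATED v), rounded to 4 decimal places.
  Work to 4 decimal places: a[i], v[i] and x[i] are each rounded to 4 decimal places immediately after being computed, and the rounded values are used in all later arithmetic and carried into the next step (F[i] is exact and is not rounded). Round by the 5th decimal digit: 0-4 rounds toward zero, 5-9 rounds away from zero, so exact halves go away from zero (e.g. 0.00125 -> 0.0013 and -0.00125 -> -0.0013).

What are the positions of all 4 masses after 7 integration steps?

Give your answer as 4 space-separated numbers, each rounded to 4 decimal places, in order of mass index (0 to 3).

Step 0: x=[5.0000 9.0000 13.0000 15.0000] v=[0.0000 0.0000 -2.0000 0.0000]
Step 1: x=[4.9600 9.0000 12.7200 15.0400] v=[-0.4000 0.0000 -2.8000 0.4000]
Step 2: x=[4.8832 8.9872 12.3840 15.1136] v=[-0.7680 -0.1280 -3.3600 0.7360]
Step 3: x=[4.7752 8.9461 12.0213 15.2126] v=[-1.0797 -0.4109 -3.6269 0.9901]
Step 4: x=[4.6431 8.8612 11.6633 15.3278] v=[-1.3214 -0.8492 -3.5805 1.1518]
Step 5: x=[4.4940 8.7196 11.3398 15.4497] v=[-1.4914 -1.4156 -3.2355 1.2189]
Step 6: x=[4.3341 8.5138 11.0758 15.5694] v=[-1.5988 -2.0578 -2.6396 1.1969]
Step 7: x=[4.1680 8.2433 10.8891 15.6792] v=[-1.6606 -2.7049 -1.8670 1.0982]

Answer: 4.1680 8.2433 10.8891 15.6792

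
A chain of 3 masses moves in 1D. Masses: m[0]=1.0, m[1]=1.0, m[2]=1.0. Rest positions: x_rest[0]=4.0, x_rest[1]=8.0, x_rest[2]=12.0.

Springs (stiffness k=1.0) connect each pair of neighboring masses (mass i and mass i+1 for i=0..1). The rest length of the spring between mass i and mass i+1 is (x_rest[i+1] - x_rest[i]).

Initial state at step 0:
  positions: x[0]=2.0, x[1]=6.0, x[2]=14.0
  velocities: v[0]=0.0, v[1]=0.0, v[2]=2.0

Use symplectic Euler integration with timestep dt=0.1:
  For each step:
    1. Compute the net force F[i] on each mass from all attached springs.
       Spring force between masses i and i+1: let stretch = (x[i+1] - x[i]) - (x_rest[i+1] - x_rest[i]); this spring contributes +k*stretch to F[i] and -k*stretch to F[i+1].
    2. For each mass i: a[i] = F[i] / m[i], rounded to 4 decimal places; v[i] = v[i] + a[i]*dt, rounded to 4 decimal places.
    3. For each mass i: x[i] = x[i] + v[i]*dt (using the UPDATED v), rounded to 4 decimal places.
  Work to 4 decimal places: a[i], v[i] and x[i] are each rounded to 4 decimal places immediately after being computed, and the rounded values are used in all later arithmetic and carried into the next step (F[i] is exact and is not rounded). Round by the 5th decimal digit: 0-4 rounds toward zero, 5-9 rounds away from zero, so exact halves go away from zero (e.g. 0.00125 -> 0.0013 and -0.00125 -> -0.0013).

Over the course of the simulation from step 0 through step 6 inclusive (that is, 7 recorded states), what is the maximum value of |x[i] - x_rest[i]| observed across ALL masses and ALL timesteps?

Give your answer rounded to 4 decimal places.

Answer: 2.3921

Derivation:
Step 0: x=[2.0000 6.0000 14.0000] v=[0.0000 0.0000 2.0000]
Step 1: x=[2.0000 6.0400 14.1600] v=[0.0000 0.4000 1.6000]
Step 2: x=[2.0004 6.1208 14.2788] v=[0.0040 0.8080 1.1880]
Step 3: x=[2.0020 6.2420 14.3560] v=[0.0160 1.2118 0.7722]
Step 4: x=[2.0060 6.4019 14.3921] v=[0.0400 1.5992 0.3608]
Step 5: x=[2.0140 6.5978 14.3883] v=[0.0796 1.9586 -0.0382]
Step 6: x=[2.0278 6.8257 14.3466] v=[0.1380 2.2793 -0.4173]
Max displacement = 2.3921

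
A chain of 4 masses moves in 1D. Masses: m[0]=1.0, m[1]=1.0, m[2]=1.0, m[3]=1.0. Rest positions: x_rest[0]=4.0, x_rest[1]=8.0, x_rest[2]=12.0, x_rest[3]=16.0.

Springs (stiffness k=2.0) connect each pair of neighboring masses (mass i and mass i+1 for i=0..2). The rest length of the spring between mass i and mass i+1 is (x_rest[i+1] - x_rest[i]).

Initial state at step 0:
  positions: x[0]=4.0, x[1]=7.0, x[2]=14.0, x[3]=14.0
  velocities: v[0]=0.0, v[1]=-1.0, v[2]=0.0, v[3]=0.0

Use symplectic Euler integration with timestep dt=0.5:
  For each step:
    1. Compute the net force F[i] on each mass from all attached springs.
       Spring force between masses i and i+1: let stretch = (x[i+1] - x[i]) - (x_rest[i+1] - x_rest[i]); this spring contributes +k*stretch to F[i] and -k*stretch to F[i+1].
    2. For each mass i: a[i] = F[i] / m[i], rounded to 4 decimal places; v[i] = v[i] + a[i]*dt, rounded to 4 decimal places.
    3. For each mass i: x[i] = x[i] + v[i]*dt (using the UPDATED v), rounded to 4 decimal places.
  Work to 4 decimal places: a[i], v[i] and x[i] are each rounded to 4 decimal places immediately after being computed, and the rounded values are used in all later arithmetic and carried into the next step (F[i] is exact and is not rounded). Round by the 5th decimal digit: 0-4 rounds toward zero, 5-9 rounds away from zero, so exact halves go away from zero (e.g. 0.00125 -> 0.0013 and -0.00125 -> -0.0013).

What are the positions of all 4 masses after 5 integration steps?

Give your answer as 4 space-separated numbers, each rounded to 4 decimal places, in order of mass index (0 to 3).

Answer: 1.9375 7.6250 12.3750 14.5625

Derivation:
Step 0: x=[4.0000 7.0000 14.0000 14.0000] v=[0.0000 -1.0000 0.0000 0.0000]
Step 1: x=[3.5000 8.5000 10.5000 16.0000] v=[-1.0000 3.0000 -7.0000 4.0000]
Step 2: x=[3.5000 8.5000 8.7500 17.2500] v=[0.0000 0.0000 -3.5000 2.5000]
Step 3: x=[4.0000 6.1250 11.1250 16.2500] v=[1.0000 -4.7500 4.7500 -2.0000]
Step 4: x=[3.5625 5.1875 13.5625 14.6875] v=[-0.8750 -1.8750 4.8750 -3.1250]
Step 5: x=[1.9375 7.6250 12.3750 14.5625] v=[-3.2500 4.8750 -2.3750 -0.2500]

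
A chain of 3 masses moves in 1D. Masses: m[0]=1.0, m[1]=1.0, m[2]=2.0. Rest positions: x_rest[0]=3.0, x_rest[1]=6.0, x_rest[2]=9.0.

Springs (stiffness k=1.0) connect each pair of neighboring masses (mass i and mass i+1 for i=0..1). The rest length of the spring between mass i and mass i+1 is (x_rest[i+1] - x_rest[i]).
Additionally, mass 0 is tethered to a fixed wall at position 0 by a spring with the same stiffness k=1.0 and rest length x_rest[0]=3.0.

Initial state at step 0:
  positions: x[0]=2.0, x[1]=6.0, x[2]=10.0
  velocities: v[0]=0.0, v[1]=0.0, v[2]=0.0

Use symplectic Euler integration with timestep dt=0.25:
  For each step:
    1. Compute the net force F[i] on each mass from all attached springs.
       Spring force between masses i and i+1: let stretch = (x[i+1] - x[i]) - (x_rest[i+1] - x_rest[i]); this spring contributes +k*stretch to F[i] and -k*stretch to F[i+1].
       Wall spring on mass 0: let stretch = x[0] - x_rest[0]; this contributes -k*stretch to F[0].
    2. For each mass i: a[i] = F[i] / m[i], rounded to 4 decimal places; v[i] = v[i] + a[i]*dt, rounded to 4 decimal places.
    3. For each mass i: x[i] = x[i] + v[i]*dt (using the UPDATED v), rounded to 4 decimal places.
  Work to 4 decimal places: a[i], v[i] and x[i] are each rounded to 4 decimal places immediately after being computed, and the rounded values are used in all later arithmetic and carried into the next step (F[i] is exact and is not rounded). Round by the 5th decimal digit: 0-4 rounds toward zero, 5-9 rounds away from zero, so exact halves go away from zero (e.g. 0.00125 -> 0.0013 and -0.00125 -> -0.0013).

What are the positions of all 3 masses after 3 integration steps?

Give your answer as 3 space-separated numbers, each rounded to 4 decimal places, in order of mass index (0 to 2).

Answer: 2.6742 6.0277 9.8176

Derivation:
Step 0: x=[2.0000 6.0000 10.0000] v=[0.0000 0.0000 0.0000]
Step 1: x=[2.1250 6.0000 9.9688] v=[0.5000 0.0000 -0.1250]
Step 2: x=[2.3594 6.0059 9.9073] v=[0.9375 0.0235 -0.2461]
Step 3: x=[2.6742 6.0277 9.8176] v=[1.2593 0.0872 -0.3588]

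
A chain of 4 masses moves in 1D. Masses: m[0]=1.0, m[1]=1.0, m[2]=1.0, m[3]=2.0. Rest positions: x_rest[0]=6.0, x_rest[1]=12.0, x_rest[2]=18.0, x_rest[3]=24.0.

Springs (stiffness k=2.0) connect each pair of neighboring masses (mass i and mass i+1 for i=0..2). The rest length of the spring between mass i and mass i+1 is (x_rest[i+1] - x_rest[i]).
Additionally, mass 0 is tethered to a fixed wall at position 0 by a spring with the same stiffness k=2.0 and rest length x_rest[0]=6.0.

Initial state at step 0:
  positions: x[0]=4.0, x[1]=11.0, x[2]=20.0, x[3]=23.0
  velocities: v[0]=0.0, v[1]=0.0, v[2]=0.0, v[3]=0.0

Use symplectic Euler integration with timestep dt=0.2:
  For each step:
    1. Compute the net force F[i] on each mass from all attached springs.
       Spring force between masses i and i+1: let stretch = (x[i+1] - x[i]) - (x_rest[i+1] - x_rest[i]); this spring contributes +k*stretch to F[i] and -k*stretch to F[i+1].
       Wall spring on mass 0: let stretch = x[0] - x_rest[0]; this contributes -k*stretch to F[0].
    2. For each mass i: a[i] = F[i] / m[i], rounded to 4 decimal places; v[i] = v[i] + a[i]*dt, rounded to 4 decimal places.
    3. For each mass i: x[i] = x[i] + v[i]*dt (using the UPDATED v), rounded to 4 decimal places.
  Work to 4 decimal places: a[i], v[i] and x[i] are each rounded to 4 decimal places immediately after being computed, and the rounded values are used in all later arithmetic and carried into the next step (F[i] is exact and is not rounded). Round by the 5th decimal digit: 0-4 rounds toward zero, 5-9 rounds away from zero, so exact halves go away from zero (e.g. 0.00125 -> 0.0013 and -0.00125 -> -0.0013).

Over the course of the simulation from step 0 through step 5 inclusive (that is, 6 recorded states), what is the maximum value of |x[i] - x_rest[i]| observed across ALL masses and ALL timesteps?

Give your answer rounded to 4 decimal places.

Answer: 2.2840

Derivation:
Step 0: x=[4.0000 11.0000 20.0000 23.0000] v=[0.0000 0.0000 0.0000 0.0000]
Step 1: x=[4.2400 11.1600 19.5200 23.1200] v=[1.2000 0.8000 -2.4000 0.6000]
Step 2: x=[4.6944 11.4352 18.6592 23.3360] v=[2.2720 1.3760 -4.3040 1.0800]
Step 3: x=[5.3125 11.7491 17.5946 23.6049] v=[3.0906 1.5693 -5.3229 1.3446]
Step 4: x=[6.0205 12.0157 16.5432 23.8734] v=[3.5402 1.3329 -5.2570 1.3425]
Step 5: x=[6.7265 12.1649 15.7160 24.0887] v=[3.5301 0.7458 -4.1359 1.0765]
Max displacement = 2.2840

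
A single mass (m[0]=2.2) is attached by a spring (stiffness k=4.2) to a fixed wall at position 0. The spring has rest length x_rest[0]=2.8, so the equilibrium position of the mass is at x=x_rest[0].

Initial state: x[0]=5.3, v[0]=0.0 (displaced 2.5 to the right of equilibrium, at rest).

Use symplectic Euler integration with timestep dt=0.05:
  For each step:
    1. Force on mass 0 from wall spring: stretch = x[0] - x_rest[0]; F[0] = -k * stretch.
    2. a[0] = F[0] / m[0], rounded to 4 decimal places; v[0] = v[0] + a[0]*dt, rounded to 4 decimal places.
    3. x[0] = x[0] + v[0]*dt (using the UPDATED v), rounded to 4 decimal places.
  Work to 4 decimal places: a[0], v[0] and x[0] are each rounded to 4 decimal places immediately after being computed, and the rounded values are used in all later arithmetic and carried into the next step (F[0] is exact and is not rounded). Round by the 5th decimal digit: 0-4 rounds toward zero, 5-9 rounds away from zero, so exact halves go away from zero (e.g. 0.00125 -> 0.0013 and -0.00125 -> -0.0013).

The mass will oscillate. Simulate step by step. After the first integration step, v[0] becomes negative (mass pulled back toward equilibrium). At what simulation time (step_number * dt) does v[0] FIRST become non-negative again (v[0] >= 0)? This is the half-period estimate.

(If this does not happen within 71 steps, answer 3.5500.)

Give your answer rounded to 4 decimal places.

Step 0: x=[5.3000] v=[0.0000]
Step 1: x=[5.2881] v=[-0.2386]
Step 2: x=[5.2643] v=[-0.4761]
Step 3: x=[5.2287] v=[-0.7113]
Step 4: x=[5.1815] v=[-0.9431]
Step 5: x=[5.1230] v=[-1.1704]
Step 6: x=[5.0534] v=[-1.3921]
Step 7: x=[4.9730] v=[-1.6072]
Step 8: x=[4.8823] v=[-1.8146]
Step 9: x=[4.7816] v=[-2.0134]
Step 10: x=[4.6715] v=[-2.2026]
Step 11: x=[4.5524] v=[-2.3812]
Step 12: x=[4.4250] v=[-2.5485]
Step 13: x=[4.2898] v=[-2.7036]
Step 14: x=[4.1475] v=[-2.8458]
Step 15: x=[3.9988] v=[-2.9744]
Step 16: x=[3.8444] v=[-3.0888]
Step 17: x=[3.6850] v=[-3.1885]
Step 18: x=[3.5214] v=[-3.2730]
Step 19: x=[3.3543] v=[-3.3419]
Step 20: x=[3.1846] v=[-3.3948]
Step 21: x=[3.0130] v=[-3.4315]
Step 22: x=[2.8404] v=[-3.4518]
Step 23: x=[2.6676] v=[-3.4557]
Step 24: x=[2.4954] v=[-3.4431]
Step 25: x=[2.3247] v=[-3.4140]
Step 26: x=[2.1563] v=[-3.3686]
Step 27: x=[1.9909] v=[-3.3072]
Step 28: x=[1.8294] v=[-3.2300]
Step 29: x=[1.6725] v=[-3.1374]
Step 30: x=[1.5210] v=[-3.0298]
Step 31: x=[1.3756] v=[-2.9077]
Step 32: x=[1.2370] v=[-2.7717]
Step 33: x=[1.1059] v=[-2.6225]
Step 34: x=[0.9829] v=[-2.4608]
Step 35: x=[0.8685] v=[-2.2874]
Step 36: x=[0.7634] v=[-2.1030]
Step 37: x=[0.6680] v=[-1.9086]
Step 38: x=[0.5827] v=[-1.7051]
Step 39: x=[0.5080] v=[-1.4935]
Step 40: x=[0.4443] v=[-1.2747]
Step 41: x=[0.3918] v=[-1.0498]
Step 42: x=[0.3508] v=[-0.8199]
Step 43: x=[0.3215] v=[-0.5861]
Step 44: x=[0.3040] v=[-0.3495]
Step 45: x=[0.2984] v=[-0.1112]
Step 46: x=[0.3048] v=[0.1276]
First v>=0 after going negative at step 46, time=2.3000

Answer: 2.3000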